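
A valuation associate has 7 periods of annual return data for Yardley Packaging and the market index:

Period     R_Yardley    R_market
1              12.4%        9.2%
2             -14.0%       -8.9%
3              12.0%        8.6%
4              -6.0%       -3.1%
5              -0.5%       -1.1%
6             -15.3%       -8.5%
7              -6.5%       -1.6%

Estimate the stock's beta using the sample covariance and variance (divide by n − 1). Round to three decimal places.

1.527

Mean R_i = (12.4 − 14.0 + 12.0 − 6.0 − 0.5 − 15.3 − 6.5) / 7 = -2.5571%
Mean R_m = (9.2 − 8.9 + 8.6 − 3.1 − 1.1 − 8.5 − 1.6) / 7 = -0.7714%
Σ(R_i − R̄_i)(R_m − R̄_m) = 487.6714  ⇒  Cov = 487.6714 / 6 = 81.2786
Σ(R_m − R̄_m)² = 319.2743  ⇒  Var(R_m) = 319.2743 / 6 = 53.2124
β = Cov / Var(R_m) = 81.2786 / 53.2124 = 1.5274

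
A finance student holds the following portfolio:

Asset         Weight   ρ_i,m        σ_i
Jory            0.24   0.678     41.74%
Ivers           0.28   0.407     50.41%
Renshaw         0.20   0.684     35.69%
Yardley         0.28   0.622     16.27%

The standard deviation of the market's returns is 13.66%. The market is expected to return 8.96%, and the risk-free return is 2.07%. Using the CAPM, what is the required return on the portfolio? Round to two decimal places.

12.29%

β_Jory = 0.678 × 41.74% / 13.66% = 2.0717
β_Ivers = 0.407 × 50.41% / 13.66% = 1.5020
β_Renshaw = 0.684 × 35.69% / 13.66% = 1.7871
β_Yardley = 0.622 × 16.27% / 13.66% = 0.7408
β_P = Σ w_i β_i = 0.24×2.0717 + 0.28×1.5020 + 0.20×1.7871 + 0.28×0.7408 = 1.4826
MRP = 8.96% − 2.07% = 6.89%
E(R_P) = R_f + β_P × MRP = 2.07% + 1.4826 × 6.89% = 12.29%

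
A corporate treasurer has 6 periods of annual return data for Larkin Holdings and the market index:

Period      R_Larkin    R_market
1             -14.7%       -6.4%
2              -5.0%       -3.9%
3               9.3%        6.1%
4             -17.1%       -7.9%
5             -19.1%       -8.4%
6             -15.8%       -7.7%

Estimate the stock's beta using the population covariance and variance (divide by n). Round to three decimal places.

Mean R_i = (-14.7 − 5.0 + 9.3 − 17.1 − 19.1 − 15.8) / 6 = -10.4000%
Mean R_m = (-6.4 − 3.9 + 6.1 − 7.9 − 8.4 − 7.7) / 6 = -4.7000%
Σ(R_i − R̄_i)(R_m − R̄_m) = 294.2200  ⇒  Cov = 294.2200 / 6 = 49.0367
Σ(R_m − R̄_m)² = 153.1000  ⇒  Var(R_m) = 153.1000 / 6 = 25.5167
β = Cov / Var(R_m) = 49.0367 / 25.5167 = 1.9217

1.922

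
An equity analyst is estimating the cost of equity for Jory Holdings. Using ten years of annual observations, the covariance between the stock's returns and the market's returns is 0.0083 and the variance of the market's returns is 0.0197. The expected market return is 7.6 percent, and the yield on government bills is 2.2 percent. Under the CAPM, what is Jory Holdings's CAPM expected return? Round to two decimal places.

4.48%

β = Cov(R_i, R_m) / Var(R_m) = 0.0083 / 0.0197 = 0.4213
MRP = 7.6% − 2.2% = 5.40%
E(R) = R_f + β × MRP = 2.2% + 0.4213 × 5.4% = 4.48%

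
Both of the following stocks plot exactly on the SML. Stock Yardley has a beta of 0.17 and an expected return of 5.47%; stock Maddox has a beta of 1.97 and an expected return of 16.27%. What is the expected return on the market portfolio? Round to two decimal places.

Both satisfy E(R) = R_f + β·MRP, so the slope of the SML is
MRP = (16.27% − 5.47%) / (1.97 − 0.17) = 10.80% / 1.80 = 6.0000%
R_f = E(R_Yardley) − β_Yardley·MRP = 5.47% − 0.17 × 6.0000% = 4.4500%
E(R_m) = R_f + MRP = 4.4500% + 6.0000% = 10.45%

10.45%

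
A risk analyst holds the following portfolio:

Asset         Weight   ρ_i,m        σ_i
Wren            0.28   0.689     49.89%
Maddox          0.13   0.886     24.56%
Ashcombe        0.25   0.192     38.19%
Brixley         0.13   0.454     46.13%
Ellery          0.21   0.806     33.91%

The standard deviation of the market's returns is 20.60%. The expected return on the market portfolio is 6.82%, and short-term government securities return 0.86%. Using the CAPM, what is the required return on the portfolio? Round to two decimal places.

β_Wren = 0.689 × 49.89% / 20.60% = 1.6687
β_Maddox = 0.886 × 24.56% / 20.60% = 1.0563
β_Ashcombe = 0.192 × 38.19% / 20.60% = 0.3559
β_Brixley = 0.454 × 46.13% / 20.60% = 1.0167
β_Ellery = 0.806 × 33.91% / 20.60% = 1.3268
β_P = Σ w_i β_i = 0.28×1.6687 + 0.13×1.0563 + 0.25×0.3559 + 0.13×1.0167 + 0.21×1.3268 = 1.1043
MRP = 6.82% − 0.86% = 5.96%
E(R_P) = R_f + β_P × MRP = 0.86% + 1.1043 × 5.96% = 7.44%

7.44%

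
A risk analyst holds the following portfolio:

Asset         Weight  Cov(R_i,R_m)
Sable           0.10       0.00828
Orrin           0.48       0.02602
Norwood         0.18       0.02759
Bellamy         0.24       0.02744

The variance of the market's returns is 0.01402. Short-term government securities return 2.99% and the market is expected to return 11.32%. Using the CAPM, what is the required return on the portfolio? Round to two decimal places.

17.77%

β_Sable = 0.00828 / 0.01402 = 0.5906
β_Orrin = 0.02602 / 0.01402 = 1.8559
β_Norwood = 0.02759 / 0.01402 = 1.9679
β_Bellamy = 0.02744 / 0.01402 = 1.9572
β_P = Σ w_i β_i = 0.10×0.5906 + 0.48×1.8559 + 0.18×1.9679 + 0.24×1.9572 = 1.7738
MRP = 11.32% − 2.99% = 8.33%
E(R_P) = R_f + β_P × MRP = 2.99% + 1.7738 × 8.33% = 17.77%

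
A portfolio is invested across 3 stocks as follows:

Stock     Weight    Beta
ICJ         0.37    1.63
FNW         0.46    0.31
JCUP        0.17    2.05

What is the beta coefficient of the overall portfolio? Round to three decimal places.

β_P = Σ w_i β_i = 0.37×1.63 + 0.46×0.31 + 0.17×2.05 = 1.0942

1.094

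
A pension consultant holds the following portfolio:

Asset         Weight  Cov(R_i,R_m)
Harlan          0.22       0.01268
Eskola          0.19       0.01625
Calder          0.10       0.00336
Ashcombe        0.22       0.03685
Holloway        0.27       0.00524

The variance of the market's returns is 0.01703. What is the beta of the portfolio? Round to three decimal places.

β_Harlan = 0.01268 / 0.01703 = 0.7446
β_Eskola = 0.01625 / 0.01703 = 0.9542
β_Calder = 0.00336 / 0.01703 = 0.1973
β_Ashcombe = 0.03685 / 0.01703 = 2.1638
β_Holloway = 0.00524 / 0.01703 = 0.3077
β_P = Σ w_i β_i = 0.22×0.7446 + 0.19×0.9542 + 0.10×0.1973 + 0.22×2.1638 + 0.27×0.3077 = 0.9240

0.924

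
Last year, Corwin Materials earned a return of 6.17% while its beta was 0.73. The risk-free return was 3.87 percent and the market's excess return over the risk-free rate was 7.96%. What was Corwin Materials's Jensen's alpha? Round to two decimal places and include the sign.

-3.51%

CAPM benchmark = R_f + β(R_m − R_f) = 3.87% + 0.73 × 7.96% = 9.6808%
α = actual − benchmark = 6.17% − 9.6808% = -3.51%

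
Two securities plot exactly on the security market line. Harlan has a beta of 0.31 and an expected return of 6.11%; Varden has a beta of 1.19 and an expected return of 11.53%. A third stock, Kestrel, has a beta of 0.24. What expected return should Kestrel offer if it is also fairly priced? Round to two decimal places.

5.68%

MRP (SML slope) = (11.53% − 6.11%) / (1.19 − 0.31) = 5.42% / 0.88 = 6.1591%
R_f (intercept) = 6.11% − 0.31 × 6.1591% = 4.2007%
E(R_Kestrel) = R_f + β × MRP = 4.2007% + 0.24 × 6.1591% = 5.68%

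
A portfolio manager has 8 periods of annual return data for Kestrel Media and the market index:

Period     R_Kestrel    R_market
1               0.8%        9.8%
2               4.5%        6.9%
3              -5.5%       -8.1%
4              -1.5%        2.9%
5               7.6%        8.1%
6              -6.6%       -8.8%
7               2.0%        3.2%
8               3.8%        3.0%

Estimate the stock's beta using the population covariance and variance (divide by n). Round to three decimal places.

0.598

Mean R_i = (0.8 + 4.5 − 5.5 − 1.5 + 7.6 − 6.6 + 2.0 + 3.8) / 8 = 0.6375%
Mean R_m = (9.8 + 6.9 − 8.1 + 2.9 + 8.1 − 8.8 + 3.2 + 3.0) / 8 = 2.1250%
Σ(R_i − R̄_i)(R_m − R̄_m) = 205.6925  ⇒  Cov = 205.6925 / 8 = 25.7116
Σ(R_m − R̄_m)² = 343.8350  ⇒  Var(R_m) = 343.8350 / 8 = 42.9794
β = Cov / Var(R_m) = 25.7116 / 42.9794 = 0.5982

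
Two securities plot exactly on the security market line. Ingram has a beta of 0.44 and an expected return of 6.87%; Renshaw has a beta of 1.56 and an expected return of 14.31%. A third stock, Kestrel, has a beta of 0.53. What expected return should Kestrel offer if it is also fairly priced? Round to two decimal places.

7.47%

MRP (SML slope) = (14.31% − 6.87%) / (1.56 − 0.44) = 7.44% / 1.12 = 6.6429%
R_f (intercept) = 6.87% − 0.44 × 6.6429% = 3.9471%
E(R_Kestrel) = R_f + β × MRP = 3.9471% + 0.53 × 6.6429% = 7.47%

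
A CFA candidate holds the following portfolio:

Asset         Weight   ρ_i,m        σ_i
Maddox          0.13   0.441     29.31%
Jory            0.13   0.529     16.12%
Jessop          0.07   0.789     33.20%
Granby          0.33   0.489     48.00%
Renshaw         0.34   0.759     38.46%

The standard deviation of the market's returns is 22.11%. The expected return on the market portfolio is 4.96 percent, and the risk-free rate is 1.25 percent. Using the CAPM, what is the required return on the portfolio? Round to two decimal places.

β_Maddox = 0.441 × 29.31% / 22.11% = 0.5846
β_Jory = 0.529 × 16.12% / 22.11% = 0.3857
β_Jessop = 0.789 × 33.20% / 22.11% = 1.1847
β_Granby = 0.489 × 48.00% / 22.11% = 1.0616
β_Renshaw = 0.759 × 38.46% / 22.11% = 1.3203
β_P = Σ w_i β_i = 0.13×0.5846 + 0.13×0.3857 + 0.07×1.1847 + 0.33×1.0616 + 0.34×1.3203 = 1.0083
MRP = 4.96% − 1.25% = 3.71%
E(R_P) = R_f + β_P × MRP = 1.25% + 1.0083 × 3.71% = 4.99%

4.99%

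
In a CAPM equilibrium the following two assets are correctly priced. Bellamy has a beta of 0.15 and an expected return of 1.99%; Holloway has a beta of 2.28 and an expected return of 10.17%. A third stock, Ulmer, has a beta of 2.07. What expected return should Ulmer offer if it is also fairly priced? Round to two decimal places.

9.36%

MRP (SML slope) = (10.17% − 1.99%) / (2.28 − 0.15) = 8.18% / 2.13 = 3.8404%
R_f (intercept) = 1.99% − 0.15 × 3.8404% = 1.4139%
E(R_Ulmer) = R_f + β × MRP = 1.4139% + 2.07 × 3.8404% = 9.36%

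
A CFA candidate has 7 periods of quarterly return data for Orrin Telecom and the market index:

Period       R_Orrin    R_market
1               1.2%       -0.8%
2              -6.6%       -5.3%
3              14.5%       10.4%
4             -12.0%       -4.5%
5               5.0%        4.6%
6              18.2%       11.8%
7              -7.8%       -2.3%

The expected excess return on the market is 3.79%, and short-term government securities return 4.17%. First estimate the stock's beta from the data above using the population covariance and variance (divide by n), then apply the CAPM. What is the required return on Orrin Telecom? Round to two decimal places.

Mean R_i = (1.2 − 6.6 + 14.5 − 12.0 + 5.0 + 18.2 − 7.8) / 7 = 1.7857%
Mean R_m = (-0.8 − 5.3 + 10.4 − 4.5 + 4.6 + 11.8 − 2.3) / 7 = 1.9857%
Σ(R_i − R̄_i)(R_m − R̄_m) = 469.6986  ⇒  Cov = 469.6986 / 7 = 67.0998
Σ(R_m − R̄_m)² = 295.2286  ⇒  Var(R_m) = 295.2286 / 7 = 42.1755
β = Cov / Var(R_m) = 67.0998 / 42.1755 = 1.5910
E(R) = R_f + β × MRP = 4.17% + 1.5910 × 3.79% = 10.20%

10.20%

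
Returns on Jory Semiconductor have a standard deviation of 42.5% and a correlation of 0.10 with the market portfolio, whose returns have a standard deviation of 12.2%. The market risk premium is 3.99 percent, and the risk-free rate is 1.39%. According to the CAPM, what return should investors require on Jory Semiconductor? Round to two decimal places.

2.78%

β = ρ × σ_i / σ_m = 0.10 × 42.5% / 12.2% = 0.3484
E(R) = 1.39% + 0.3484 × 3.99% = 2.78%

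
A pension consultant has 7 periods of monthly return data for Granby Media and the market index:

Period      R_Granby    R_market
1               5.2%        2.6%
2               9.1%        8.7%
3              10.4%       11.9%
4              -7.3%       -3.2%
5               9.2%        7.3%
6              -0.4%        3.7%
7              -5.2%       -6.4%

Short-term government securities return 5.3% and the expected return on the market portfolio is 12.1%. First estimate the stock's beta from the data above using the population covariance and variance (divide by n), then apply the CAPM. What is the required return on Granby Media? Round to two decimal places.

Mean R_i = (5.2 + 9.1 + 10.4 − 7.3 + 9.2 − 0.4 − 5.2) / 7 = 3.0000%
Mean R_m = (2.6 + 8.7 + 11.9 − 3.2 + 7.3 + 3.7 − 6.4) / 7 = 3.5143%
Σ(R_i − R̄_i)(R_m − R̄_m) = 264.9700  ⇒  Cov = 264.9700 / 7 = 37.8529
Σ(R_m − R̄_m)² = 255.7886  ⇒  Var(R_m) = 255.7886 / 7 = 36.5412
β = Cov / Var(R_m) = 37.8529 / 36.5412 = 1.0359
MRP = 12.1% − 5.3% = 6.80%
E(R) = R_f + β × MRP = 5.3% + 1.0359 × 6.8% = 12.34%

12.34%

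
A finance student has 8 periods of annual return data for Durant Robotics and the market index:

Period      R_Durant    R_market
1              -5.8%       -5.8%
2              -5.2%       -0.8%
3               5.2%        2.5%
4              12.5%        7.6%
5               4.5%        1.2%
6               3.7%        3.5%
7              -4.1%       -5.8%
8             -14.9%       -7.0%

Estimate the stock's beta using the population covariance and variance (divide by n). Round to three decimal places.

Mean R_i = (-5.8 − 5.2 + 5.2 + 12.5 + 4.5 + 3.7 − 4.1 − 14.9) / 8 = -0.5125%
Mean R_m = (-5.8 − 0.8 + 2.5 + 7.6 + 1.2 + 3.5 − 5.8 − 7.0) / 8 = -0.5750%
Σ(R_i − R̄_i)(R_m − R̄_m) = 289.8725  ⇒  Cov = 289.8725 / 8 = 36.2341
Σ(R_m − R̄_m)² = 191.9750  ⇒  Var(R_m) = 191.9750 / 8 = 23.9969
β = Cov / Var(R_m) = 36.2341 / 23.9969 = 1.5099

1.510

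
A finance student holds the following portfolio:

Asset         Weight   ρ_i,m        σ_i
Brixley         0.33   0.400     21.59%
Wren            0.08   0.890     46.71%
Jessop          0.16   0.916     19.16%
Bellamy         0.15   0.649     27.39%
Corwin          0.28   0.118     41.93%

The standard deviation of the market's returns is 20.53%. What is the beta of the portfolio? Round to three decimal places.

0.635

β_Brixley = 0.400 × 21.59% / 20.53% = 0.4207
β_Wren = 0.890 × 46.71% / 20.53% = 2.0249
β_Jessop = 0.916 × 19.16% / 20.53% = 0.8549
β_Bellamy = 0.649 × 27.39% / 20.53% = 0.8659
β_Corwin = 0.118 × 41.93% / 20.53% = 0.2410
β_P = Σ w_i β_i = 0.33×0.4207 + 0.08×2.0249 + 0.16×0.8549 + 0.15×0.8659 + 0.28×0.2410 = 0.6350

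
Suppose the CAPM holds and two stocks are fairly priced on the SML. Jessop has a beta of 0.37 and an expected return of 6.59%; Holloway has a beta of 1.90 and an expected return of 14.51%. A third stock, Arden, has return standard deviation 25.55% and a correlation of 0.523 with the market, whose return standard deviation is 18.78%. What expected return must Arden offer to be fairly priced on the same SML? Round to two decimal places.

8.36%

MRP = (14.51% − 6.59%) / (1.90 − 0.37) = 5.1765%
R_f = 6.59% − 0.37 × 5.1765% = 4.6747%
β_Arden = ρ·σ_i/σ_m = 0.523 × 25.55 / 18.78 = 0.7115
E(R_Arden) = R_f + β × MRP = 4.6747% + 0.7115 × 5.1765% = 8.36%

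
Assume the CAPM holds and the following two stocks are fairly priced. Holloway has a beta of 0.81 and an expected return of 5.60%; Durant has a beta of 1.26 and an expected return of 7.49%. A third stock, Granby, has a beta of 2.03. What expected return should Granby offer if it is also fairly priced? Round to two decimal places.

MRP (SML slope) = (7.49% − 5.60%) / (1.26 − 0.81) = 1.89% / 0.45 = 4.2000%
R_f (intercept) = 5.60% − 0.81 × 4.2000% = 2.1980%
E(R_Granby) = R_f + β × MRP = 2.1980% + 2.03 × 4.2000% = 10.72%

10.72%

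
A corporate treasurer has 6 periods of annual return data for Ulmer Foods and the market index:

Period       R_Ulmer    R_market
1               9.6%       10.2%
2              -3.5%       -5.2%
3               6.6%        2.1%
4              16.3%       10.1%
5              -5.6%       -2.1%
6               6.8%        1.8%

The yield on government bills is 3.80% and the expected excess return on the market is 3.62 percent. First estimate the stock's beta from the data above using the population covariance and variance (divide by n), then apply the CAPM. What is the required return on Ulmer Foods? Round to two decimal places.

8.08%

Mean R_i = (9.6 − 3.5 + 6.6 + 16.3 − 5.6 + 6.8) / 6 = 5.0333%
Mean R_m = (10.2 − 5.2 + 2.1 + 10.1 − 2.1 + 1.8) / 6 = 2.8167%
Σ(R_i − R̄_i)(R_m − R̄_m) = 233.5467  ⇒  Cov = 233.5467 / 6 = 38.9245
Σ(R_m − R̄_m)² = 197.5483  ⇒  Var(R_m) = 197.5483 / 6 = 32.9247
β = Cov / Var(R_m) = 38.9245 / 32.9247 = 1.1822
E(R) = R_f + β × MRP = 3.80% + 1.1822 × 3.62% = 8.08%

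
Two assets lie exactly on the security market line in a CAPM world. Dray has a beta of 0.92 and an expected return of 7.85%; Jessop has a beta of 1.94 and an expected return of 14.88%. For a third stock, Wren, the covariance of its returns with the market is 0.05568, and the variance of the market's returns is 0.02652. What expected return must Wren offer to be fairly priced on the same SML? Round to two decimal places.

15.98%

MRP = (14.88% − 7.85%) / (1.94 − 0.92) = 6.8922%
R_f = 7.85% − 0.92 × 6.8922% = 1.5092%
β_Wren = Cov / Var(R_m) = 0.05568 / 0.02652 = 2.0995
E(R_Wren) = R_f + β × MRP = 1.5092% + 2.0995 × 6.8922% = 15.98%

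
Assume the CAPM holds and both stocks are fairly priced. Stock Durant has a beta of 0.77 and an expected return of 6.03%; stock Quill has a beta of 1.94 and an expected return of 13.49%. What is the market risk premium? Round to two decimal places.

Both satisfy E(R) = R_f + β·MRP, so the slope of the SML is
MRP = (13.49% − 6.03%) / (1.94 − 0.77) = 7.46% / 1.17 = 6.3761%

6.38%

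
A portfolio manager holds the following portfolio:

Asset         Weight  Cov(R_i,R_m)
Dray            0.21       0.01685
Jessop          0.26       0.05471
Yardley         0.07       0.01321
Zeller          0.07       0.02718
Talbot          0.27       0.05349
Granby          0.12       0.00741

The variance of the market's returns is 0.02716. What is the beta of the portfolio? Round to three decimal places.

1.323

β_Dray = 0.01685 / 0.02716 = 0.6204
β_Jessop = 0.05471 / 0.02716 = 2.0144
β_Yardley = 0.01321 / 0.02716 = 0.4864
β_Zeller = 0.02718 / 0.02716 = 1.0007
β_Talbot = 0.05349 / 0.02716 = 1.9694
β_Granby = 0.00741 / 0.02716 = 0.2728
β_P = Σ w_i β_i = 0.21×0.6204 + 0.26×2.0144 + 0.07×0.4864 + 0.07×1.0007 + 0.27×1.9694 + 0.12×0.2728 = 1.3226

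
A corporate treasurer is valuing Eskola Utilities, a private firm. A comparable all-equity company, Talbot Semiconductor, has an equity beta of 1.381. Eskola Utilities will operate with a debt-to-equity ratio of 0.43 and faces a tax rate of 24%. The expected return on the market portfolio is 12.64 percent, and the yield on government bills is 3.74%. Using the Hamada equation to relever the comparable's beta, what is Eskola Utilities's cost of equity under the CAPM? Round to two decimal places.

β_L = β_U × [1 + (1 − t)(D/E)] = 1.381 × [1 + (1 − 0.24) × 0.43]
    = 1.381 × [1 + 0.76 × 0.43] = 1.381 × 1.3268 = 1.8323
MRP = 12.64% − 3.74% = 8.90%
E(R) = R_f + β_L × MRP = 3.74% + 1.8323 × 8.90% = 20.05%

20.05%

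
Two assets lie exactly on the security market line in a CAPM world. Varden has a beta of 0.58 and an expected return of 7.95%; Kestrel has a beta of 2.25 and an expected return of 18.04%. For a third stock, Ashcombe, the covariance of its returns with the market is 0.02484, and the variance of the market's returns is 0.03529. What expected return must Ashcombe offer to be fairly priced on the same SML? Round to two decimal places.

8.70%

MRP = (18.04% − 7.95%) / (2.25 − 0.58) = 6.0419%
R_f = 7.95% − 0.58 × 6.0419% = 4.4457%
β_Ashcombe = Cov / Var(R_m) = 0.02484 / 0.03529 = 0.7039
E(R_Ashcombe) = R_f + β × MRP = 4.4457% + 0.7039 × 6.0419% = 8.70%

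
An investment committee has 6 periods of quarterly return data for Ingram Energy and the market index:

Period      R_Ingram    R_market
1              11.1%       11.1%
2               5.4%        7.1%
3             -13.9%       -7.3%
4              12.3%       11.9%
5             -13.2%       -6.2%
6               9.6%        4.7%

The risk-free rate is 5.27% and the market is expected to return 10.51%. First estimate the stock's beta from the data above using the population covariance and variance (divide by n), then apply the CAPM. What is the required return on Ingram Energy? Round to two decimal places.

12.63%

Mean R_i = (11.1 + 5.4 − 13.9 + 12.3 − 13.2 + 9.6) / 6 = 1.8833%
Mean R_m = (11.1 + 7.1 − 7.3 + 11.9 − 6.2 + 4.7) / 6 = 3.5500%
Σ(R_i − R̄_i)(R_m − R̄_m) = 496.2350  ⇒  Cov = 496.2350 / 6 = 82.7058
Σ(R_m − R̄_m)² = 353.4350  ⇒  Var(R_m) = 353.4350 / 6 = 58.9058
β = Cov / Var(R_m) = 82.7058 / 58.9058 = 1.4040
MRP = 10.51% − 5.27% = 5.24%
E(R) = R_f + β × MRP = 5.27% + 1.4040 × 5.24% = 12.63%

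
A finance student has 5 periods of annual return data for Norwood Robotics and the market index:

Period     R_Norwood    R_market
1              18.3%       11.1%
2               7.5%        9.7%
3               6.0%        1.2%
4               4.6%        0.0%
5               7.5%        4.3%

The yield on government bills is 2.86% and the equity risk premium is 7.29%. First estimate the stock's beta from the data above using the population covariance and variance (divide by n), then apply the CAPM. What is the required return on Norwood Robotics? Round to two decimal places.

9.08%

Mean R_i = (18.3 + 7.5 + 6.0 + 4.6 + 7.5) / 5 = 8.7800%
Mean R_m = (11.1 + 9.7 + 1.2 + 0.0 + 4.3) / 5 = 5.2600%
Σ(R_i − R̄_i)(R_m − R̄_m) = 84.4160  ⇒  Cov = 84.4160 / 5 = 16.8832
Σ(R_m − R̄_m)² = 98.8920  ⇒  Var(R_m) = 98.8920 / 5 = 19.7784
β = Cov / Var(R_m) = 16.8832 / 19.7784 = 0.8536
E(R) = R_f + β × MRP = 2.86% + 0.8536 × 7.29% = 9.08%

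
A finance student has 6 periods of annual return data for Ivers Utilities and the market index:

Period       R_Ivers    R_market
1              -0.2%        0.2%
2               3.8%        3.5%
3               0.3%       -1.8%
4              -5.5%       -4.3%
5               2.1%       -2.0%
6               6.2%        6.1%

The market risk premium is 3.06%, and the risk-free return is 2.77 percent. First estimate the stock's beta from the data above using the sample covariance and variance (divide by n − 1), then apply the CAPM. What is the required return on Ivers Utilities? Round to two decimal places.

Mean R_i = (-0.2 + 3.8 + 0.3 − 5.5 + 2.1 + 6.2) / 6 = 1.1167%
Mean R_m = (0.2 + 3.5 − 1.8 − 4.3 − 2.0 + 6.1) / 6 = 0.2833%
Σ(R_i − R̄_i)(R_m − R̄_m) = 68.0917  ⇒  Cov = 68.0917 / 5 = 13.6183
Σ(R_m − R̄_m)² = 74.7483  ⇒  Var(R_m) = 74.7483 / 5 = 14.9497
β = Cov / Var(R_m) = 13.6183 / 14.9497 = 0.9109
E(R) = R_f + β × MRP = 2.77% + 0.9109 × 3.06% = 5.56%

5.56%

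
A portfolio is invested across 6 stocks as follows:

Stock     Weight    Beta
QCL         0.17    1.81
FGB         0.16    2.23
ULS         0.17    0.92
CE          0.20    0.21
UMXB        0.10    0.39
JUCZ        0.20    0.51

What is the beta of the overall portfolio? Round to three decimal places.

β_P = Σ w_i β_i = 0.17×1.81 + 0.16×2.23 + 0.17×0.92 + 0.20×0.21 + 0.10×0.39 + 0.20×0.51 = 1.0039

1.004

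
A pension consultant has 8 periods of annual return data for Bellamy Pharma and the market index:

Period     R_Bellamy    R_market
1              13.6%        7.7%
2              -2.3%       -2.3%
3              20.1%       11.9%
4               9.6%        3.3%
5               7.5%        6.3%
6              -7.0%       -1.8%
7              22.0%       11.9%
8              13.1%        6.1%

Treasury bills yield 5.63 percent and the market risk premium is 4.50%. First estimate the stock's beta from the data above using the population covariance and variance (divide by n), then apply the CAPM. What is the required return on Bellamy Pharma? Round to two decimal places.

13.68%

Mean R_i = (13.6 − 2.3 + 20.1 + 9.6 + 7.5 − 7.0 + 22.0 + 13.1) / 8 = 9.5750%
Mean R_m = (7.7 − 2.3 + 11.9 + 3.3 + 6.3 − 1.8 + 11.9 + 6.1) / 8 = 5.3875%
Σ(R_i − R̄_i)(R_m − R̄_m) = 369.7575  ⇒  Cov = 369.7575 / 8 = 46.2197
Σ(R_m − R̄_m)² = 206.6288  ⇒  Var(R_m) = 206.6288 / 8 = 25.8286
β = Cov / Var(R_m) = 46.2197 / 25.8286 = 1.7895
E(R) = R_f + β × MRP = 5.63% + 1.7895 × 4.50% = 13.68%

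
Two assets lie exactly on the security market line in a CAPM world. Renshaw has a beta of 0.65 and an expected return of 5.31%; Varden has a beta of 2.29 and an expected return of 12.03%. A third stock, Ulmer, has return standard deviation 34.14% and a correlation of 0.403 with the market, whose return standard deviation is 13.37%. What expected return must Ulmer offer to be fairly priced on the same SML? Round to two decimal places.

6.86%

MRP = (12.03% − 5.31%) / (2.29 − 0.65) = 4.0976%
R_f = 5.31% − 0.65 × 4.0976% = 2.6466%
β_Ulmer = ρ·σ_i/σ_m = 0.403 × 34.14 / 13.37 = 1.0291
E(R_Ulmer) = R_f + β × MRP = 2.6466% + 1.0291 × 4.0976% = 6.86%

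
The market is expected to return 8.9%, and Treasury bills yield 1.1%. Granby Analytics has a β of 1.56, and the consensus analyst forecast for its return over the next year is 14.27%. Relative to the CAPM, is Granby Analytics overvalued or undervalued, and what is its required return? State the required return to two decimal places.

MRP = 8.9% − 1.1% = 7.80%
Required return = R_f + β·MRP = 1.1% + 1.56 × 7.8% = 13.27%
Forecast 14.27% > required 13.27% → the stock plots above the SML → undervalued.

Undervalued; required return 13.27%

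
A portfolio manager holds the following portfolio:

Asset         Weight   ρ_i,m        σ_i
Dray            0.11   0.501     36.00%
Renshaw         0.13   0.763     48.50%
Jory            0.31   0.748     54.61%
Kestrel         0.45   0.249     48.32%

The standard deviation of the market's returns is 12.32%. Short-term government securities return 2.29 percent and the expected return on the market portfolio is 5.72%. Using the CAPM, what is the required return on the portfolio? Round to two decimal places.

β_Dray = 0.501 × 36.00% / 12.32% = 1.4640
β_Renshaw = 0.763 × 48.50% / 12.32% = 3.0037
β_Jory = 0.748 × 54.61% / 12.32% = 3.3156
β_Kestrel = 0.249 × 48.32% / 12.32% = 0.9766
β_P = Σ w_i β_i = 0.11×1.4640 + 0.13×3.0037 + 0.31×3.3156 + 0.45×0.9766 = 2.0188
MRP = 5.72% − 2.29% = 3.43%
E(R_P) = R_f + β_P × MRP = 2.29% + 2.0188 × 3.43% = 9.21%

9.21%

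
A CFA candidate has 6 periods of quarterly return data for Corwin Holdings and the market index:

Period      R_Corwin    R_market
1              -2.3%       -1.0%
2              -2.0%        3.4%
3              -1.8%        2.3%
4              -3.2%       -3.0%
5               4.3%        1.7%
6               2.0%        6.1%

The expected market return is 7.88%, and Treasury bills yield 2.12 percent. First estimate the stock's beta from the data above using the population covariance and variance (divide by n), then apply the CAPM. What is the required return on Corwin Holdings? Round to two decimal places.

Mean R_i = (-2.3 − 2.0 − 1.8 − 3.2 + 4.3 + 2.0) / 6 = -0.5000%
Mean R_m = (-1.0 + 3.4 + 2.3 − 3.0 + 1.7 + 6.1) / 6 = 1.5833%
Σ(R_i − R̄_i)(R_m − R̄_m) = 25.2200  ⇒  Cov = 25.2200 / 6 = 4.2033
Σ(R_m − R̄_m)² = 51.9083  ⇒  Var(R_m) = 51.9083 / 6 = 8.6514
β = Cov / Var(R_m) = 4.2033 / 8.6514 = 0.4859
MRP = 7.88% − 2.12% = 5.76%
E(R) = R_f + β × MRP = 2.12% + 0.4859 × 5.76% = 4.92%

4.92%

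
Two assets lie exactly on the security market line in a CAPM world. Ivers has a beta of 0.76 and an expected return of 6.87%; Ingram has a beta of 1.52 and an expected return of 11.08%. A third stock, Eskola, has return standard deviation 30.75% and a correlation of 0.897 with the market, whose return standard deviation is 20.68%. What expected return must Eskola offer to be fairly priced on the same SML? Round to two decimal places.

MRP = (11.08% − 6.87%) / (1.52 − 0.76) = 5.5395%
R_f = 6.87% − 0.76 × 5.5395% = 2.6600%
β_Eskola = ρ·σ_i/σ_m = 0.897 × 30.75 / 20.68 = 1.3338
E(R_Eskola) = R_f + β × MRP = 2.6600% + 1.3338 × 5.5395% = 10.05%

10.05%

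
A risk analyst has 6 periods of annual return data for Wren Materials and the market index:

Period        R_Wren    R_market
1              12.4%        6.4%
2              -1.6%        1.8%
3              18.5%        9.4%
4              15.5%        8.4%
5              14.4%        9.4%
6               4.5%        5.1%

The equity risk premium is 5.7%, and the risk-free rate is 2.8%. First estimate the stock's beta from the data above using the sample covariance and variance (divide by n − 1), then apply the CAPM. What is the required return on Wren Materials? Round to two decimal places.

16.87%

Mean R_i = (12.4 − 1.6 + 18.5 + 15.5 + 14.4 + 4.5) / 6 = 10.6167%
Mean R_m = (6.4 + 1.8 + 9.4 + 8.4 + 9.4 + 5.1) / 6 = 6.7500%
Σ(R_i − R̄_i)(R_m − R̄_m) = 108.9150  ⇒  Cov = 108.9150 / 5 = 21.7830
Σ(R_m − R̄_m)² = 44.1150  ⇒  Var(R_m) = 44.1150 / 5 = 8.8230
β = Cov / Var(R_m) = 21.7830 / 8.8230 = 2.4689
E(R) = R_f + β × MRP = 2.8% + 2.4689 × 5.7% = 16.87%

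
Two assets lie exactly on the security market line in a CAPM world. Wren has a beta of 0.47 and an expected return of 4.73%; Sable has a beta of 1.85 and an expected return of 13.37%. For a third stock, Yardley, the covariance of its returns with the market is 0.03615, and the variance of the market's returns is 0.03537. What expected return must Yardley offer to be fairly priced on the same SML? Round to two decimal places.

8.19%

MRP = (13.37% − 4.73%) / (1.85 − 0.47) = 6.2609%
R_f = 4.73% − 0.47 × 6.2609% = 1.7874%
β_Yardley = Cov / Var(R_m) = 0.03615 / 0.03537 = 1.0221
E(R_Yardley) = R_f + β × MRP = 1.7874% + 1.0221 × 6.2609% = 8.19%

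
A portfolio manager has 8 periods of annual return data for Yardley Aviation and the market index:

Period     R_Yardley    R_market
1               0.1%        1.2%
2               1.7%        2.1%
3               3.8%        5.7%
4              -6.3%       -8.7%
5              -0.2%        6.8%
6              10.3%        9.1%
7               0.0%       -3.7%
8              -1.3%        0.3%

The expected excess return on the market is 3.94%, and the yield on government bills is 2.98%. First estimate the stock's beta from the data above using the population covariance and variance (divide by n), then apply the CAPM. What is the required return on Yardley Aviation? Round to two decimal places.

Mean R_i = (0.1 + 1.7 + 3.8 − 6.3 − 0.2 + 10.3 + 0.0 − 1.3) / 8 = 1.0125%
Mean R_m = (1.2 + 2.1 + 5.7 − 8.7 + 6.8 + 9.1 − 3.7 + 0.3) / 8 = 1.6000%
Σ(R_i − R̄_i)(R_m − R̄_m) = 159.1800  ⇒  Cov = 159.1800 / 8 = 19.8975
Σ(R_m − R̄_m)² = 236.3800  ⇒  Var(R_m) = 236.3800 / 8 = 29.5475
β = Cov / Var(R_m) = 19.8975 / 29.5475 = 0.6734
E(R) = R_f + β × MRP = 2.98% + 0.6734 × 3.94% = 5.63%

5.63%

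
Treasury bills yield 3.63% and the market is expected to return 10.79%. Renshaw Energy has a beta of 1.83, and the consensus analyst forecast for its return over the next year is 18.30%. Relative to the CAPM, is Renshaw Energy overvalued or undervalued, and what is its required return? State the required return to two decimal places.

MRP = 10.79% − 3.63% = 7.16%
Required return = R_f + β·MRP = 3.63% + 1.83 × 7.16% = 16.73%
Forecast 18.30% > required 16.73% → the stock plots above the SML → undervalued.

Undervalued; required return 16.73%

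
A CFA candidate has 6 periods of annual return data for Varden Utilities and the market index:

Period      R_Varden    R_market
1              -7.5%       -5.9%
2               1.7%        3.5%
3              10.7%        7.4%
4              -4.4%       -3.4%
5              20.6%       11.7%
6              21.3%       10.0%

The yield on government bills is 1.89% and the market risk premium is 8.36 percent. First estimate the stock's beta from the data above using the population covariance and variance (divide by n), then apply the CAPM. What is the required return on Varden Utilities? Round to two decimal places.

Mean R_i = (-7.5 + 1.7 + 10.7 − 4.4 + 20.6 + 21.3) / 6 = 7.0667%
Mean R_m = (-5.9 + 3.5 + 7.4 − 3.4 + 11.7 + 10.0) / 6 = 3.8833%
Σ(R_i − R̄_i)(R_m − R̄_m) = 433.7067  ⇒  Cov = 433.7067 / 6 = 72.2845
Σ(R_m − R̄_m)² = 259.7883  ⇒  Var(R_m) = 259.7883 / 6 = 43.2981
β = Cov / Var(R_m) = 72.2845 / 43.2981 = 1.6695
E(R) = R_f + β × MRP = 1.89% + 1.6695 × 8.36% = 15.85%

15.85%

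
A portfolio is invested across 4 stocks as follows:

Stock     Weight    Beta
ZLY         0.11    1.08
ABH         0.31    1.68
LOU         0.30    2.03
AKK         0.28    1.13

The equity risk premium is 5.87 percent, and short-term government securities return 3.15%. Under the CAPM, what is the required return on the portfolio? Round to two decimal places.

β_P = Σ w_i β_i = 0.11×1.08 + 0.31×1.68 + 0.30×2.03 + 0.28×1.13 = 1.5650
E(R_P) = R_f + β_P × MRP = 3.15% + 1.5650 × 5.87% = 12.34%

12.34%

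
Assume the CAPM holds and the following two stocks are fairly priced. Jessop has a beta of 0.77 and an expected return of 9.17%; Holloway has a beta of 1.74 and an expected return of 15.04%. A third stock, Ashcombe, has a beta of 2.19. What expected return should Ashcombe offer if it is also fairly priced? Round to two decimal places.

17.76%

MRP (SML slope) = (15.04% − 9.17%) / (1.74 − 0.77) = 5.87% / 0.97 = 6.0515%
R_f (intercept) = 9.17% − 0.77 × 6.0515% = 4.5103%
E(R_Ashcombe) = R_f + β × MRP = 4.5103% + 2.19 × 6.0515% = 17.76%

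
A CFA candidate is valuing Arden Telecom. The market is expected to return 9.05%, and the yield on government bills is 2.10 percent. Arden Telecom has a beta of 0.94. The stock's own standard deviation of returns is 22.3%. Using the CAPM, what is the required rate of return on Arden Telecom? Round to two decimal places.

8.63%

Market risk premium = E(R_m) − R_f = 9.05% − 2.10% = 6.95%
E(R) = R_f + β × MRP = 2.10% + 0.94 × 6.95% = 8.63%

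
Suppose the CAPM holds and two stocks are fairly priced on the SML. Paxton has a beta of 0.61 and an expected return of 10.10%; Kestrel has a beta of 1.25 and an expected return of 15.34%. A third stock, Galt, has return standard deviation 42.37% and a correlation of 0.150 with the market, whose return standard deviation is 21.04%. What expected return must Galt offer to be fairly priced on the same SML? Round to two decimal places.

MRP = (15.34% − 10.10%) / (1.25 − 0.61) = 8.1875%
R_f = 10.10% − 0.61 × 8.1875% = 5.1056%
β_Galt = ρ·σ_i/σ_m = 0.150 × 42.37 / 21.04 = 0.3021
E(R_Galt) = R_f + β × MRP = 5.1056% + 0.3021 × 8.1875% = 7.58%

7.58%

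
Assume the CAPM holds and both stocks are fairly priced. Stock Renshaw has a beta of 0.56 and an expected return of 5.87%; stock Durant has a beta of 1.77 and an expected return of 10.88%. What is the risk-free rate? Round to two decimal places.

Both satisfy E(R) = R_f + β·MRP, so the slope of the SML is
MRP = (10.88% − 5.87%) / (1.77 − 0.56) = 5.01% / 1.21 = 4.1405%
R_f = E(R_Renshaw) − β_Renshaw·MRP = 5.87% − 0.56 × 4.1405% = 3.5513%

3.55%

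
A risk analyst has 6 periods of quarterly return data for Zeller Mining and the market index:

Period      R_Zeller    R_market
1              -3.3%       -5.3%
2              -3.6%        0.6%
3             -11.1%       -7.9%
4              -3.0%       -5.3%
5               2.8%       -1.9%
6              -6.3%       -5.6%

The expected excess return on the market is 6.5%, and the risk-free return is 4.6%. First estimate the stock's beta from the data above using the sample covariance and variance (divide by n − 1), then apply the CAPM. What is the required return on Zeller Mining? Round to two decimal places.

10.93%

Mean R_i = (-3.3 − 3.6 − 11.1 − 3.0 + 2.8 − 6.3) / 6 = -4.0833%
Mean R_m = (-5.3 + 0.6 − 7.9 − 5.3 − 1.9 − 5.6) / 6 = -4.2333%
Σ(R_i − R̄_i)(R_m − R̄_m) = 45.1633  ⇒  Cov = 45.1633 / 5 = 9.0327
Σ(R_m − R̄_m)² = 46.3933  ⇒  Var(R_m) = 46.3933 / 5 = 9.2787
β = Cov / Var(R_m) = 9.0327 / 9.2787 = 0.9735
E(R) = R_f + β × MRP = 4.6% + 0.9735 × 6.5% = 10.93%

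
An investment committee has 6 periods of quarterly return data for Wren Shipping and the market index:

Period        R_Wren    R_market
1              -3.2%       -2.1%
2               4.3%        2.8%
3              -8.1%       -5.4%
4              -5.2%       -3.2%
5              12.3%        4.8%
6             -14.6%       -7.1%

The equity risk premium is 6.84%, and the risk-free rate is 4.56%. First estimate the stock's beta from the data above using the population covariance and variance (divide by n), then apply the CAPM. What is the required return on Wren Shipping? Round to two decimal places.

18.35%

Mean R_i = (-3.2 + 4.3 − 8.1 − 5.2 + 12.3 − 14.6) / 6 = -2.4167%
Mean R_m = (-2.1 + 2.8 − 5.4 − 3.2 + 4.8 − 7.1) / 6 = -1.7000%
Σ(R_i − R̄_i)(R_m − R̄_m) = 217.1900  ⇒  Cov = 217.1900 / 6 = 36.1983
Σ(R_m − R̄_m)² = 107.7600  ⇒  Var(R_m) = 107.7600 / 6 = 17.9600
β = Cov / Var(R_m) = 36.1983 / 17.9600 = 2.0155
E(R) = R_f + β × MRP = 4.56% + 2.0155 × 6.84% = 18.35%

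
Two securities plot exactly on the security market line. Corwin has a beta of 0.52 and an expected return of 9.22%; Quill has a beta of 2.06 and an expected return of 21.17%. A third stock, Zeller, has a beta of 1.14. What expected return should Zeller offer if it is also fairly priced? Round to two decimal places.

MRP (SML slope) = (21.17% − 9.22%) / (2.06 − 0.52) = 11.95% / 1.54 = 7.7597%
R_f (intercept) = 9.22% − 0.52 × 7.7597% = 5.1850%
E(R_Zeller) = R_f + β × MRP = 5.1850% + 1.14 × 7.7597% = 14.03%

14.03%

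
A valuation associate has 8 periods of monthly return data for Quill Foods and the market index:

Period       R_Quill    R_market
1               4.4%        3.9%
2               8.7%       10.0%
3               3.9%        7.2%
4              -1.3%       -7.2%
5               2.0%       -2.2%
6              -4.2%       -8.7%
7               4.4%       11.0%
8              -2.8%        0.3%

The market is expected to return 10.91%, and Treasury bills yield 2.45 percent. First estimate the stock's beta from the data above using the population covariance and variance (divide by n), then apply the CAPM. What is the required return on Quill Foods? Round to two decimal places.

Mean R_i = (4.4 + 8.7 + 3.9 − 1.3 + 2.0 − 4.2 + 4.4 − 2.8) / 8 = 1.8875%
Mean R_m = (3.9 + 10.0 + 7.2 − 7.2 − 2.2 − 8.7 + 11.0 + 0.3) / 8 = 1.7875%
Σ(R_i − R̄_i)(R_m − R̄_m) = 194.3088  ⇒  Cov = 194.3088 / 8 = 24.2886
Σ(R_m − R̄_m)² = 394.9488  ⇒  Var(R_m) = 394.9488 / 8 = 49.3686
β = Cov / Var(R_m) = 24.2886 / 49.3686 = 0.4920
MRP = 10.91% − 2.45% = 8.46%
E(R) = R_f + β × MRP = 2.45% + 0.4920 × 8.46% = 6.61%

6.61%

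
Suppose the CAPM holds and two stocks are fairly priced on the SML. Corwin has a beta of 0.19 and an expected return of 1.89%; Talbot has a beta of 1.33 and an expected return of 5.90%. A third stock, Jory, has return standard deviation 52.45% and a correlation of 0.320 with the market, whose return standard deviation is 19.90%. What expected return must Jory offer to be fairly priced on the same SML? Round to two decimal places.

MRP = (5.90% − 1.89%) / (1.33 − 0.19) = 3.5175%
R_f = 1.89% − 0.19 × 3.5175% = 1.2217%
β_Jory = ρ·σ_i/σ_m = 0.320 × 52.45 / 19.90 = 0.8434
E(R_Jory) = R_f + β × MRP = 1.2217% + 0.8434 × 3.5175% = 4.19%

4.19%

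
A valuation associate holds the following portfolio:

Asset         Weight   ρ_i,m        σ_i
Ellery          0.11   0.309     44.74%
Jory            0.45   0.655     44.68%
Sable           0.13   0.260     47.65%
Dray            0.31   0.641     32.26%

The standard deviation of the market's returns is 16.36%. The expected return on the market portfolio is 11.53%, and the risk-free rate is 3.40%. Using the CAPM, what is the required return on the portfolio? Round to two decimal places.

β_Ellery = 0.309 × 44.74% / 16.36% = 0.8450
β_Jory = 0.655 × 44.68% / 16.36% = 1.7888
β_Sable = 0.260 × 47.65% / 16.36% = 0.7573
β_Dray = 0.641 × 32.26% / 16.36% = 1.2640
β_P = Σ w_i β_i = 0.11×0.8450 + 0.45×1.7888 + 0.13×0.7573 + 0.31×1.2640 = 1.3882
MRP = 11.53% − 3.40% = 8.13%
E(R_P) = R_f + β_P × MRP = 3.40% + 1.3882 × 8.13% = 14.69%

14.69%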